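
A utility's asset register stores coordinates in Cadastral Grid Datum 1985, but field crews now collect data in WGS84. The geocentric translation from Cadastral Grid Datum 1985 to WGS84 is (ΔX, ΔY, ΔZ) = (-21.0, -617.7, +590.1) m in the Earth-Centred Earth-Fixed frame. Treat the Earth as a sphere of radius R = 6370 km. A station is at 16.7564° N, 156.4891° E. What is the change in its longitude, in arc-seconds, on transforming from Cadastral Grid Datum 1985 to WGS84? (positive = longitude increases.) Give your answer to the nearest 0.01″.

Δλ = 19.44″

sin φ = 0.288303, cos φ = 0.957539, sin λ = 0.398924, cos λ = -0.916984.
East component: ΔE = −sin λ·ΔX + cos λ·ΔY = −(0.398924)(-21.0) + (-0.916984)(-617.7) = 574.80 m.
1° of latitude spans πR/180 = 111177 m; at latitude φ, 1° of longitude spans that × cos φ = 106456.8 m, so Δλ = 574.80 / 106456.8 × 3600 = 19.438″.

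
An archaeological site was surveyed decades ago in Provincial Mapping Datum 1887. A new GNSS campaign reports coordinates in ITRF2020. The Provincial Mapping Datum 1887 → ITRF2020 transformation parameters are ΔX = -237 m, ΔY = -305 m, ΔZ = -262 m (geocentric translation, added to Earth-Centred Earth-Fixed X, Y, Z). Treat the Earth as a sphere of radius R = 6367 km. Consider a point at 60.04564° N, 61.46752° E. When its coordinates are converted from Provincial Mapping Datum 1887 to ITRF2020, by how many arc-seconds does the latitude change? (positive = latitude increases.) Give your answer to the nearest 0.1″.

Δφ = 6.5″

sin φ = 0.866423, cos φ = 0.499310, sin λ = 0.878546, cos λ = 0.477657.
North component: ΔN = −sin φ cos λ·ΔX − sin φ sin λ·ΔY + cos φ·ΔZ = −(0.866423)(0.477657)(-237) − (0.866423)(0.878546)(-305) + (0.499310)(-262) = 199.43 m.
1° of latitude spans πR/180 = 111125 m, so Δφ = 199.43 / 111125 × 3600 = 6.461″.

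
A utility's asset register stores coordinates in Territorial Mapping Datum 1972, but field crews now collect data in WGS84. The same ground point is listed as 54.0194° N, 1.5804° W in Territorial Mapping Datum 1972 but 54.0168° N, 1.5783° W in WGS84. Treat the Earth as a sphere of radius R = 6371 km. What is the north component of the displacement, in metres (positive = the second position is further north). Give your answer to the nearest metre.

ΔN = -289 m

Δφ = 54.0168° − 54.0194° = -0.0026°; Δλ = -1.5783° − -1.5804° = +0.0021°.
1° along a meridian = πR/180 = 111195 m.
ΔN = Δφ × 111195 = -289.1 m; ΔE = Δλ × 111195 × cos(54.0194°) = +0.0021 × 111195 × 0.587511 = 137.2 m.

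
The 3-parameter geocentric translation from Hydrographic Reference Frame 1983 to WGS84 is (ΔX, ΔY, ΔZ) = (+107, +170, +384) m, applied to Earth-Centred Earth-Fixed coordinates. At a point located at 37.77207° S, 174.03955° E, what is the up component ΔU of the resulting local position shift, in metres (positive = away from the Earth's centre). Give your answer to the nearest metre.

ΔU = -305 m

The local up (radial) axis is (cos φ cos λ, cos φ sin λ, sin φ), giving ΔU = -84.121 + 13.954 − 235.208 = -305.38 m.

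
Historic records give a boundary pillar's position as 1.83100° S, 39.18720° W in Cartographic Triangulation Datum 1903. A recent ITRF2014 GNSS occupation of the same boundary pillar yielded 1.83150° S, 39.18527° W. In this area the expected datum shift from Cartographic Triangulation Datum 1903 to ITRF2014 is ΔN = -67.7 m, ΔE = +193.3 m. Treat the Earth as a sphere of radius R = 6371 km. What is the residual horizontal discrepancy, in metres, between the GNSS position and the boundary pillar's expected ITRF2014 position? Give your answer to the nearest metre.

Observed coordinate differences: Δφ = -0.00050°, Δλ = +0.00193°.
Converting to metres (1° lat = 111195 m, cos φ = 0.999489): observed ΔN = -55.6 m, observed ΔE = 214.5 m.
Subtracting the expected shift leaves a residual of -55.6 − (-67.7) = 12.1 m north and 214.5 − (193.3) = 21.2 m east.
Residual distance = √(12.1² + 21.2²) = 24.4 m.

24 m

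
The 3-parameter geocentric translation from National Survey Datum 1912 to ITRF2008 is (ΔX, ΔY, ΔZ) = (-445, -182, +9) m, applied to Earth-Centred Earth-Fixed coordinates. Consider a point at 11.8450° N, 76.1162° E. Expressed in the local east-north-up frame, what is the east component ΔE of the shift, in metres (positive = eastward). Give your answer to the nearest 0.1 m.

ΔE = 388.3 m

At φ = 11.8450°, λ = 76.1162°: sin φ = 0.205265, cos φ = 0.978706, sin λ = 0.970784, cos λ = 0.239954.
ΔE = −sin λ·ΔX + cos λ·ΔY = −(0.970784)·(-445) + (0.239954)·(-182) = 388.33 m.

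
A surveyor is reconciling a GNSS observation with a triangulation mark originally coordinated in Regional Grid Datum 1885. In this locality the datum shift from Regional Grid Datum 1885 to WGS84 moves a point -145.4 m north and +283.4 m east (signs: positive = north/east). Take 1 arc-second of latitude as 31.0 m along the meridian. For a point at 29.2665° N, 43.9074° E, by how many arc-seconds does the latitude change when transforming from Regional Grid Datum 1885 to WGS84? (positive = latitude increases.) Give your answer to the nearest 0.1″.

Δφ = -4.7″

1″ of latitude = 31.00 m, so Δφ = -145.4 / 31.00 = -4.690″.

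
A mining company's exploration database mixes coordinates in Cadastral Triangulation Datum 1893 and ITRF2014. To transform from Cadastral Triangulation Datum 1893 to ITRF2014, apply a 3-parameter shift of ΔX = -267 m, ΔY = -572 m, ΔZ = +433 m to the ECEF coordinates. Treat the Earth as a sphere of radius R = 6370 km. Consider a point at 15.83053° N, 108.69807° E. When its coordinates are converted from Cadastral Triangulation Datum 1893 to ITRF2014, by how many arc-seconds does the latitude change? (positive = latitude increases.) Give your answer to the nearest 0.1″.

Δφ = 17.5″

sin φ = 0.272793, cos φ = 0.962073, sin λ = 0.947221, cos λ = -0.320581.
North component: ΔN = −sin φ cos λ·ΔX − sin φ sin λ·ΔY + cos φ·ΔZ = −(0.272793)(-0.320581)(-267) − (0.272793)(0.947221)(-572) + (0.962073)(433) = 541.03 m.
1° of latitude spans πR/180 = 111177 m, so Δφ = 541.03 / 111177 × 3600 = 17.519″.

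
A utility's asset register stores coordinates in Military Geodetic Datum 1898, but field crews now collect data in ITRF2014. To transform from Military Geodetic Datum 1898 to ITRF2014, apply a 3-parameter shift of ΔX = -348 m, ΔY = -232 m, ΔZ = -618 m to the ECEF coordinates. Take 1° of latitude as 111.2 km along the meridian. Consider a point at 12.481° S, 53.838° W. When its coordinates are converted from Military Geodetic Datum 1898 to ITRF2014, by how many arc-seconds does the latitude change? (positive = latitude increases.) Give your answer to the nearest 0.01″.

sin φ = -0.216116, cos φ = 0.976368, sin λ = -0.807352, cos λ = 0.590070.
North component: ΔN = −sin φ cos λ·ΔX − sin φ sin λ·ΔY + cos φ·ΔZ = −(-0.216116)(0.590070)(-348) − (-0.216116)(-0.807352)(-232) + (0.976368)(-618) = -607.29 m.
1° of latitude spans 111200 m, so Δφ = -607.29 / 111200 × 3600 = -19.661″.

Δφ = -19.66″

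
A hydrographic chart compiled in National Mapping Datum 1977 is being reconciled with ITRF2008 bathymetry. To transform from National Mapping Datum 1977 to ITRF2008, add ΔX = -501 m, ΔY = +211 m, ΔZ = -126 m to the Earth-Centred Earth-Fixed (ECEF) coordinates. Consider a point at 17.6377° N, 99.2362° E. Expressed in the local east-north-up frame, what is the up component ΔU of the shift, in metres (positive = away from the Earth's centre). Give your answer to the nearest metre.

ΔU = 237 m

The local up (radial) axis is (cos φ cos λ, cos φ sin λ, sin φ), giving ΔU = 76.633 + 198.474 − 38.178 = 236.93 m.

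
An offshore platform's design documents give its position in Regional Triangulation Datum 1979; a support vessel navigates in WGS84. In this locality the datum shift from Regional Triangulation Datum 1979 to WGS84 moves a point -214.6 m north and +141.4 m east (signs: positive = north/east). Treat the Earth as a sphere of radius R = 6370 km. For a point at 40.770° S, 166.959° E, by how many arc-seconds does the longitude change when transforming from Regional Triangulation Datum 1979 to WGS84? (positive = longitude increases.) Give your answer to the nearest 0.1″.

At latitude -40.770°, cos φ = 0.757337.
One radian of longitude at latitude φ spans R cos φ, so Δλ = ΔE / (R cos φ) = 141.4 / (6370000 × 0.757337) = 2.9310e-05 rad = 6.046″.

Δλ = 6.0″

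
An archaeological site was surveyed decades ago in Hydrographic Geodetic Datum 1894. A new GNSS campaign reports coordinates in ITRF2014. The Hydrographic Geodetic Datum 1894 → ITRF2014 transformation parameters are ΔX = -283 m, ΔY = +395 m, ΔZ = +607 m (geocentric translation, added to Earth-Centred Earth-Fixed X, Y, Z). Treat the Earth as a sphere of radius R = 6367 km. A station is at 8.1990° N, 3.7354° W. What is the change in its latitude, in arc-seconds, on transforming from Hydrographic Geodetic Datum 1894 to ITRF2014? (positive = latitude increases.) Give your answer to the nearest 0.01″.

sin φ = 0.142612, cos φ = 0.989779, sin λ = -0.065149, cos λ = 0.997876.
North component: ΔN = −sin φ cos λ·ΔX − sin φ sin λ·ΔY + cos φ·ΔZ = −(0.142612)(0.997876)(-283) − (0.142612)(-0.065149)(395) + (0.989779)(607) = 644.74 m.
1° of latitude spans πR/180 = 111125 m, so Δφ = 644.74 / 111125 × 3600 = 20.887″.

Δφ = 20.89″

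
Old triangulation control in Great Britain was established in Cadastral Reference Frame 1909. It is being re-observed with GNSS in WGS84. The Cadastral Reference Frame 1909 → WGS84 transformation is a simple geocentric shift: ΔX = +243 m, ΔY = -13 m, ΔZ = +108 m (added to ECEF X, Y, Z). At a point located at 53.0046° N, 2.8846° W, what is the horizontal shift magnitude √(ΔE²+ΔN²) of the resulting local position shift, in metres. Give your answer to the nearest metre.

At φ = 53.0046°, λ = -2.8846°: sin φ = 0.798684, cos φ = 0.601751, sin λ = -0.050325, cos λ = 0.998733.
ΔE = −sin λ·ΔX + cos λ·ΔY = −(-0.050325)·(243) + (0.998733)·(-13) = -0.75 m.
ΔN = −sin φ cos λ·ΔX − sin φ sin λ·ΔY + cos φ·ΔZ = −(0.798684)(0.998733)(243) − (0.798684)(-0.050325)(-13) + (0.601751)(108) = -129.37 m.
Horizontal magnitude = √(ΔE² + ΔN²) = √((-0.75)² + (-129.37)²) = 129.37 m.

129 m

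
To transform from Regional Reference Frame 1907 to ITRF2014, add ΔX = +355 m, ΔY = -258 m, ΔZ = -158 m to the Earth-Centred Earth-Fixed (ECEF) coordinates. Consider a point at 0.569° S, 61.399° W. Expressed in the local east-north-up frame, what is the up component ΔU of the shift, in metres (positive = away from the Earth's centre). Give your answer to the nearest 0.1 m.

At φ = -0.569°, λ = -61.399°: sin φ = -0.009931, cos φ = 0.999951, sin λ = -0.877975, cos λ = 0.478707.
ΔU = cos φ cos λ·ΔX + cos φ sin λ·ΔY + sin φ·ΔZ = (0.999951)(0.478707)(355) + (0.999951)(-0.877975)(-258) + (-0.009931)(-158) = 398.01 m.

ΔU = 398.0 m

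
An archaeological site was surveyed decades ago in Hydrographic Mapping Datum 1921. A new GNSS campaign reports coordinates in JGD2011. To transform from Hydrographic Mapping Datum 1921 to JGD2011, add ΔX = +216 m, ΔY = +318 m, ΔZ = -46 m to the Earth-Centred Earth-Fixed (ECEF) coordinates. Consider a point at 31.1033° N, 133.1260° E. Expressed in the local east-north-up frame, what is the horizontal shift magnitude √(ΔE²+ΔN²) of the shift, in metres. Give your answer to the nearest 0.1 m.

384.1 m

At φ = 31.1033°, λ = 133.1260°: sin φ = 0.516583, cos φ = 0.856237, sin λ = 0.729852, cos λ = -0.683605.
ΔE = −sin λ·ΔX + cos λ·ΔY = −(0.729852)·(216) + (-0.683605)·(318) = -375.03 m.
ΔN = −sin φ cos λ·ΔX − sin φ sin λ·ΔY + cos φ·ΔZ = −(0.516583)(-0.683605)(216) − (0.516583)(0.729852)(318) + (0.856237)(-46) = -83.00 m.
Horizontal magnitude = √(ΔE² + ΔN²) = √((-375.03)² + (-83.00)²) = 384.11 m.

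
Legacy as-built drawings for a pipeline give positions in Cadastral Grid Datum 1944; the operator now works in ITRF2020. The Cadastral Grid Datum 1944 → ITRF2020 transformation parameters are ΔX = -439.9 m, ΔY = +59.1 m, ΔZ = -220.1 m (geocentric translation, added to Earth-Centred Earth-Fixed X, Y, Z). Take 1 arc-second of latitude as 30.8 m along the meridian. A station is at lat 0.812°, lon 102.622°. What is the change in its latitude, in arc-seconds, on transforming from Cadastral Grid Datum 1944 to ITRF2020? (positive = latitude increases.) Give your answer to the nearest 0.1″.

Δφ = -7.2″

sin φ = 0.014172, cos φ = 0.999900, sin λ = 0.975833, cos λ = -0.218518.
North component: ΔN = −sin φ cos λ·ΔX − sin φ sin λ·ΔY + cos φ·ΔZ = −(0.014172)(-0.218518)(-439.9) − (0.014172)(0.975833)(59.1) + (0.999900)(-220.1) = -222.26 m.
1° of latitude spans 3600 × 30.80 = 110880 m, so Δφ = -222.26 / 110880 × 3600 = -7.216″.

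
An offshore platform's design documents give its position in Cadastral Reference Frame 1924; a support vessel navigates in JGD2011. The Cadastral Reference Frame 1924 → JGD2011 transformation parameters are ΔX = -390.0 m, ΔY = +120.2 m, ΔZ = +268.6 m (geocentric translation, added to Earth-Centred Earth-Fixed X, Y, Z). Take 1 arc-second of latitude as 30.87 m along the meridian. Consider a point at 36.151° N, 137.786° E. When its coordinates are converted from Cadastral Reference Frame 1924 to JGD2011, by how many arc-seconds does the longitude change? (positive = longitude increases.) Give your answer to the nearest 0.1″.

Δλ = 6.9″

sin φ = 0.589915, cos φ = 0.807465, sin λ = 0.671902, cos λ = -0.740640.
East component: ΔE = −sin λ·ΔX + cos λ·ΔY = −(0.671902)(-390.0) + (-0.740640)(120.2) = 173.02 m.
1° of latitude spans 3600 × 30.87 = 111132 m; at latitude φ, 1° of longitude spans that × cos φ = 89735.2 m, so Δλ = 173.02 / 89735.2 × 3600 = 6.941″.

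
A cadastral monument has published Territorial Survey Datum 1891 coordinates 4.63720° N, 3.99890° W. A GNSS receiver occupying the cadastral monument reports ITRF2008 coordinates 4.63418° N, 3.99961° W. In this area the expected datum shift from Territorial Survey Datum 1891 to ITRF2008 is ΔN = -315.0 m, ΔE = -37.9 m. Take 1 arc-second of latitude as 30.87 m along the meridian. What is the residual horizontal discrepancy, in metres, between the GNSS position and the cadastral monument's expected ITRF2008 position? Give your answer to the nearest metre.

Observed coordinate differences: Δφ = -0.00302°, Δλ = -0.00071°.
Converting to metres (1° lat = 111132 m, cos φ = 0.996727): observed ΔN = -335.6 m, observed ΔE = -78.6 m.
Subtracting the expected shift leaves a residual of -335.6 − (-315.0) = -20.6 m north and -78.6 − (-37.9) = -40.7 m east.
Residual distance = √((-20.6)² + (-40.7)²) = 45.7 m.

46 m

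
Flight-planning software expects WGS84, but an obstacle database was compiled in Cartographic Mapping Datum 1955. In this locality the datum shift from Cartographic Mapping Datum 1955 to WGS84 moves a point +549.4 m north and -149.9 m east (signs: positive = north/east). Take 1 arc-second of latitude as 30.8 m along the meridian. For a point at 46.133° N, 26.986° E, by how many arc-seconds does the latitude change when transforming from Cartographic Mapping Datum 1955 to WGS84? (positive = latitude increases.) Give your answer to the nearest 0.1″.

1″ of latitude = 30.80 m, so Δφ = 549.4 / 30.80 = 17.838″.

Δφ = 17.8″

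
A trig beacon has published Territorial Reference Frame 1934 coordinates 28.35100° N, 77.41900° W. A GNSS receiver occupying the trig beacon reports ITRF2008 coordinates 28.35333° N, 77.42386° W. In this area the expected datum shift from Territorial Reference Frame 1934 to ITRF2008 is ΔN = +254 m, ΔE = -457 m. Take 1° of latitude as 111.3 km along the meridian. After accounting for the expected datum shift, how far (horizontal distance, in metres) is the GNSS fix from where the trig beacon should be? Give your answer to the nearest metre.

Observed coordinate differences: Δφ = +0.00233°, Δλ = -0.00486°.
Converting to metres (1° lat = 111300 m, cos φ = 0.880055): observed ΔN = 259.3 m, observed ΔE = -476.0 m.
Subtracting the expected shift leaves a residual of 259.3 − (254) = 5.3 m north and -476.0 − (-457) = -19.0 m east.
Residual distance = √(5.3² + (-19.0)²) = 19.8 m.

20 m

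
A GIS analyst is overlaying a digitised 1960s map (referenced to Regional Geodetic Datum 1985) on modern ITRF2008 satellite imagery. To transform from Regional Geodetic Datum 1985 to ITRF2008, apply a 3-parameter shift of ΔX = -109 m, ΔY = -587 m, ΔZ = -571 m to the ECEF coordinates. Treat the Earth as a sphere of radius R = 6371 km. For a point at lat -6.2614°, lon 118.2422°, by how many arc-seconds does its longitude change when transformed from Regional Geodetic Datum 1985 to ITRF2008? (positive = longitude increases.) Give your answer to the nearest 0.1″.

Δλ = 12.2″

sin φ = -0.109065, cos φ = 0.994035, sin λ = 0.880955, cos λ = -0.473200.
East component: ΔE = −sin λ·ΔX + cos λ·ΔY = −(0.880955)(-109) + (-0.473200)(-587) = 373.79 m.
1° of latitude spans πR/180 = 111195 m; at latitude φ, 1° of longitude spans that × cos φ = 110531.6 m, so Δλ = 373.79 / 110531.6 × 3600 = 12.174″.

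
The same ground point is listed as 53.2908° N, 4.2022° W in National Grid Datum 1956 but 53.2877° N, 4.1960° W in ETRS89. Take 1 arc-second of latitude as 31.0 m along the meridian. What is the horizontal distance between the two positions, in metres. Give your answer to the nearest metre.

539 m

Δφ = 53.2877° − 53.2908° = -0.0031°; Δλ = -4.1960° − -4.2022° = +0.0062°.
1° of latitude = 3600 × 31.00 = 111600 m.
ΔN = Δφ × 111600 = -346.0 m; ΔE = Δλ × 111600 × cos(53.2908°) = +0.0062 × 111600 × 0.597754 = 413.6 m.
Distance = √(ΔE² + ΔN²) = √(413.6² + (-346.0)²) = 539.2 m.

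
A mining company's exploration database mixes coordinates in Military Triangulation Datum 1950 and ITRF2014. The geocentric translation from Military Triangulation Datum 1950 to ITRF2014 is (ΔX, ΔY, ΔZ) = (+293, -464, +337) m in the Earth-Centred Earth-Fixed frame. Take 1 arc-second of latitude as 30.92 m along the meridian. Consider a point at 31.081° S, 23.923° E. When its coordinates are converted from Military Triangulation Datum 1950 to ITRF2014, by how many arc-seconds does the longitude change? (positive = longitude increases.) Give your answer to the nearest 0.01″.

Δλ = -20.50″

sin φ = -0.516249, cos φ = 0.856438, sin λ = 0.405509, cos λ = 0.914091.
East component: ΔE = −sin λ·ΔX + cos λ·ΔY = −(0.405509)(293) + (0.914091)(-464) = -542.95 m.
1° of latitude spans 3600 × 30.92 = 111312 m; at latitude φ, 1° of longitude spans that × cos φ = 95331.9 m, so Δλ = -542.95 / 95331.9 × 3600 = -20.503″.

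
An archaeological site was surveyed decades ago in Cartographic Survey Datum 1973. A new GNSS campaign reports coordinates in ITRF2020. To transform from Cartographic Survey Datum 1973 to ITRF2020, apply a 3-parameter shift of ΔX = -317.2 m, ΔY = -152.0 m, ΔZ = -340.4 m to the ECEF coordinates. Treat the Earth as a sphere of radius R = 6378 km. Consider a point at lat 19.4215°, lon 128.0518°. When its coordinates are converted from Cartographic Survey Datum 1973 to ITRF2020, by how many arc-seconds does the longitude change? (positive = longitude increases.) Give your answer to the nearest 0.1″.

Δλ = 11.8″

sin φ = 0.332515, cos φ = 0.943098, sin λ = 0.787454, cos λ = -0.616374.
East component: ΔE = −sin λ·ΔX + cos λ·ΔY = −(0.787454)(-317.2) + (-0.616374)(-152.0) = 343.47 m.
1° of latitude spans πR/180 = 111317 m; at latitude φ, 1° of longitude spans that × cos φ = 104982.9 m, so Δλ = 343.47 / 104982.9 × 3600 = 11.778″.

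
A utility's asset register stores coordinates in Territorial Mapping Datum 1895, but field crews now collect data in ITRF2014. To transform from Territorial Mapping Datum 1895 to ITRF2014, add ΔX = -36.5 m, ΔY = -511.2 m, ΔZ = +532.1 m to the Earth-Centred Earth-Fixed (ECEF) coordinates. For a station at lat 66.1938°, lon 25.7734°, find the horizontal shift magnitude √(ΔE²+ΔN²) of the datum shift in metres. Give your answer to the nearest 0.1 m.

At φ = 66.1938°, λ = 25.7734°: sin φ = 0.914916, cos φ = 0.403644, sin λ = 0.434813, cos λ = 0.900521.
ΔE = −sin λ·ΔX + cos λ·ΔY = −(0.434813)·(-36.5) + (0.900521)·(-511.2) = -444.48 m.
ΔN = −sin φ cos λ·ΔX − sin φ sin λ·ΔY + cos φ·ΔZ = −(0.914916)(0.900521)(-36.5) − (0.914916)(0.434813)(-511.2) + (0.403644)(532.1) = 448.22 m.
Horizontal magnitude = √(ΔE² + ΔN²) = √((-444.48)² + 448.22²) = 631.23 m.

631.2 m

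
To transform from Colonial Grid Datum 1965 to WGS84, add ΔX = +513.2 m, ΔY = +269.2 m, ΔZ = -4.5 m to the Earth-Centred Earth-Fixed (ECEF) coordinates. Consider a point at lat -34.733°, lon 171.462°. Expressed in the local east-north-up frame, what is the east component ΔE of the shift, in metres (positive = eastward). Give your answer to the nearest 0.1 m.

At φ = -34.733°, λ = 171.462°: sin φ = -0.569753, cos φ = 0.821816, sin λ = 0.148465, cos λ = -0.988918.
ΔE = −sin λ·ΔX + cos λ·ΔY = −(0.148465)·(513.2) + (-0.988918)·(269.2) = -342.41 m.

ΔE = -342.4 m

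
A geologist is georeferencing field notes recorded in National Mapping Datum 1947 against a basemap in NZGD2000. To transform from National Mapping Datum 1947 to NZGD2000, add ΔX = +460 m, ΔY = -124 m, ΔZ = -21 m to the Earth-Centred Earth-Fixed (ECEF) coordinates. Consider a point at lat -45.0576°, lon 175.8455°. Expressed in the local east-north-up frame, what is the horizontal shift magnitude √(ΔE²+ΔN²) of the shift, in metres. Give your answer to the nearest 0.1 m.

357.5 m

At φ = -45.0576°, λ = 175.8455°: sin φ = -0.707817, cos φ = 0.706396, sin λ = 0.072446, cos λ = -0.997372.
ΔE = −sin λ·ΔX + cos λ·ΔY = −(0.072446)·(460) + (-0.997372)·(-124) = 90.35 m.
ΔN = −sin φ cos λ·ΔX − sin φ sin λ·ΔY + cos φ·ΔZ = −(-0.707817)(-0.997372)(460) − (-0.707817)(0.072446)(-124) + (0.706396)(-21) = -345.93 m.
Horizontal magnitude = √(ΔE² + ΔN²) = √(90.35² + (-345.93)²) = 357.54 m.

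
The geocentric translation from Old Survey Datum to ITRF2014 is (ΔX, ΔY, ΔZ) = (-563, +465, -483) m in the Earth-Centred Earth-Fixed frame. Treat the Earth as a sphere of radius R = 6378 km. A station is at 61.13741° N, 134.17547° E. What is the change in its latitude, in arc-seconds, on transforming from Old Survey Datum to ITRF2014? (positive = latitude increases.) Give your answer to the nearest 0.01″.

sin φ = 0.875780, cos φ = 0.482711, sin λ = 0.717209, cos λ = -0.696858.
North component: ΔN = −sin φ cos λ·ΔX − sin φ sin λ·ΔY + cos φ·ΔZ = −(0.875780)(-0.696858)(-563) − (0.875780)(0.717209)(465) + (0.482711)(-483) = -868.82 m.
1° of latitude spans πR/180 = 111317 m, so Δφ = -868.82 / 111317 × 3600 = -28.098″.

Δφ = -28.10″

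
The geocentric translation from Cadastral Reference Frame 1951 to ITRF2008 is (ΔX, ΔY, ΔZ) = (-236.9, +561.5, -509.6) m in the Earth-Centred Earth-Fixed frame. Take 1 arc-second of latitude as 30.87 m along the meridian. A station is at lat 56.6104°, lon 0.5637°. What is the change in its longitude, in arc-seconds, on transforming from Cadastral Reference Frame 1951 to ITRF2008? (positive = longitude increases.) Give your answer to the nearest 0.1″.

Δλ = 33.2″

sin φ = 0.834948, cos φ = 0.550329, sin λ = 0.009838, cos λ = 0.999952.
East component: ΔE = −sin λ·ΔX + cos λ·ΔY = −(0.009838)(-236.9) + (0.999952)(561.5) = 563.80 m.
1° of latitude spans 3600 × 30.87 = 111132 m; at latitude φ, 1° of longitude spans that × cos φ = 61159.2 m, so Δλ = 563.80 / 61159.2 × 3600 = 33.187″.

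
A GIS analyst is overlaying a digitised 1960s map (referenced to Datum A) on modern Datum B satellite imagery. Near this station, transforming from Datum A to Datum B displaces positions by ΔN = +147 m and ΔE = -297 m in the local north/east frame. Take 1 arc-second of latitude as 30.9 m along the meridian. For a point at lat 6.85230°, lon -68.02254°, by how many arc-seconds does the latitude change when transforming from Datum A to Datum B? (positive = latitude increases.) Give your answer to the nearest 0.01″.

Δφ = 4.76″

1″ of latitude = 30.90 m, so Δφ = 147.0 / 30.90 = 4.757″.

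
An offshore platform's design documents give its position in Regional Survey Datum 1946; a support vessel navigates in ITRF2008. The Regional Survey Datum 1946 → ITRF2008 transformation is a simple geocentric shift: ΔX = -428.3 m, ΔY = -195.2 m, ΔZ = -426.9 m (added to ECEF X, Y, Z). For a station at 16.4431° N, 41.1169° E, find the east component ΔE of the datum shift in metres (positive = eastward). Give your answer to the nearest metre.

ΔE = 135 m

The local east axis at (φ, λ) is (−sin λ, cos λ, 0), so ΔE = −sin(41.1169°)·(-428.3) + cos(41.1169°)·(-195.2) = 134.59 m.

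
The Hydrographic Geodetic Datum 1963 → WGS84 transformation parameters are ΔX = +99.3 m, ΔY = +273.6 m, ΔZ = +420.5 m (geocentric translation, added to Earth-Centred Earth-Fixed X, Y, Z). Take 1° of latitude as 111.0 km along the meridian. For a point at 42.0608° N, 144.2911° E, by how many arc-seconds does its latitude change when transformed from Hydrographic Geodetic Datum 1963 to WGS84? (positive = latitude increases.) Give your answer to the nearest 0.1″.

sin φ = 0.669919, cos φ = 0.742434, sin λ = 0.583667, cos λ = -0.811993.
North component: ΔN = −sin φ cos λ·ΔX − sin φ sin λ·ΔY + cos φ·ΔZ = −(0.669919)(-0.811993)(99.3) − (0.669919)(0.583667)(273.6) + (0.742434)(420.5) = 259.23 m.
1° of latitude spans 111000 m, so Δφ = 259.23 / 111000 × 3600 = 8.407″.

Δφ = 8.4″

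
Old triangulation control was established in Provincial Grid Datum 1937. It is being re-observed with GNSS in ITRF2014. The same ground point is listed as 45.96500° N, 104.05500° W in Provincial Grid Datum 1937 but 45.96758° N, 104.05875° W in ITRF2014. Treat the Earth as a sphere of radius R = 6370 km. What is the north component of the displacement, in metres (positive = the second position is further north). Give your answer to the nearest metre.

ΔN = 287 m

Δφ = 45.96758° − 45.96500° = +0.00258°; Δλ = -104.05875° − -104.05500° = -0.00375°.
1° along a meridian = πR/180 = 111177 m.
ΔN = Δφ × 111177 = 286.8 m; ΔE = Δλ × 111177 × cos(45.96500°) = -0.00375 × 111177 × 0.695098 = -289.8 m.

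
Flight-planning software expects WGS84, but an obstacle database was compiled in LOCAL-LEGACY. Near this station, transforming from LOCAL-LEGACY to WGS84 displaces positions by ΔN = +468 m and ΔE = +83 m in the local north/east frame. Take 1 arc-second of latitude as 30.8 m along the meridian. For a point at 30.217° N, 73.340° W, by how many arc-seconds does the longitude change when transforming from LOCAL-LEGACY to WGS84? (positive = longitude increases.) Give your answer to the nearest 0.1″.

At latitude 30.217°, cos φ = 0.864126.
1″ of longitude at this latitude = 30.80 × cos φ = 26.6151 m, so Δλ = 83.0 / 26.6151 = 3.119″.

Δλ = 3.1″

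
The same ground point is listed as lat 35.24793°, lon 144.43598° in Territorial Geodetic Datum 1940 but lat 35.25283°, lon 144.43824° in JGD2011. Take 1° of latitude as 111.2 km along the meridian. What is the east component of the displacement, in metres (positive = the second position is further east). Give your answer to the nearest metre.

Δφ = 35.25283° − 35.24793° = +0.00490°; Δλ = 144.43824° − 144.43598° = +0.00226°.
ΔN = Δφ × 111200 = 544.9 m; ΔE = Δλ × 111200 × cos(35.24793°) = +0.00226 × 111200 × 0.816662 = 205.2 m.

ΔE = 205 m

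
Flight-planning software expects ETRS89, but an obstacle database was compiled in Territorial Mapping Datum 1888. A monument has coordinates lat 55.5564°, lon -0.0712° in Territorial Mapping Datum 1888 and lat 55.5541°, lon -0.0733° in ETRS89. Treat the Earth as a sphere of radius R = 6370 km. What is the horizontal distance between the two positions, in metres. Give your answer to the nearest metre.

Δφ = 55.5541° − 55.5564° = -0.0023°; Δλ = -0.0733° − -0.0712° = -0.0021°.
1° along a meridian = πR/180 = 111177 m.
ΔN = Δφ × 111177 = -255.7 m; ΔE = Δλ × 111177 × cos(55.5564°) = -0.0021 × 111177 × 0.565595 = -132.1 m.
Distance = √(ΔE² + ΔN²) = √((-132.1)² + (-255.7)²) = 287.8 m.

288 m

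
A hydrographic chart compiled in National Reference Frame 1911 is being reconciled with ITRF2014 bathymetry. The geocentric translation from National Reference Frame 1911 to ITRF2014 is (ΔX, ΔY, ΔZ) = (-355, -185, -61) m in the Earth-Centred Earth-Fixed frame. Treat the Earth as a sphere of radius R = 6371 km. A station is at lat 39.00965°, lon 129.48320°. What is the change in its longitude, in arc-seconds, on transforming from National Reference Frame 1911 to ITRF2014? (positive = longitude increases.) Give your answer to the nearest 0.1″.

sin φ = 0.629451, cos φ = 0.777040, sin λ = 0.771811, cos λ = -0.635852.
East component: ΔE = −sin λ·ΔX + cos λ·ΔY = −(0.771811)(-355) + (-0.635852)(-185) = 391.63 m.
1° of latitude spans πR/180 = 111195 m; at latitude φ, 1° of longitude spans that × cos φ = 86402.9 m, so Δλ = 391.63 / 86402.9 × 3600 = 16.317″.

Δλ = 16.3″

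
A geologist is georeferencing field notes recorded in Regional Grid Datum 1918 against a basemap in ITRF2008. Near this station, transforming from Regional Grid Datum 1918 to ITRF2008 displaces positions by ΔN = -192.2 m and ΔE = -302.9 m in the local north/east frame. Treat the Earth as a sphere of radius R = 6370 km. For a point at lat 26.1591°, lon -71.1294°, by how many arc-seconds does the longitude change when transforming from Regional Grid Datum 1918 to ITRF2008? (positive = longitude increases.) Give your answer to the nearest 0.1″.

At latitude 26.1591°, cos φ = 0.897573.
One radian of longitude at latitude φ spans R cos φ, so Δλ = ΔE / (R cos φ) = -302.9 / (6370000 × 0.897573) = -5.2977e-05 rad = -10.927″.

Δλ = -10.9″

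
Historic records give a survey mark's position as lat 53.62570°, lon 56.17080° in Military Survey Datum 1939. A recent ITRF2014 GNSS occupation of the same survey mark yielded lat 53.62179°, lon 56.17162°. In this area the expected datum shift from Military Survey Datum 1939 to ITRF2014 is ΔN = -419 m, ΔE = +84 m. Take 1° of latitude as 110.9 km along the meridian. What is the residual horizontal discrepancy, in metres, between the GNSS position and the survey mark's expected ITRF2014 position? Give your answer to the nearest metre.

33 m

Observed coordinate differences: Δφ = -0.00391°, Δλ = +0.00082°.
Converting to metres (1° lat = 110900 m, cos φ = 0.593058): observed ΔN = -433.6 m, observed ΔE = 53.9 m.
Subtracting the expected shift leaves a residual of -433.6 − (-419) = -14.6 m north and 53.9 − (84) = -30.1 m east.
Residual distance = √((-14.6)² + (-30.1)²) = 33.4 m.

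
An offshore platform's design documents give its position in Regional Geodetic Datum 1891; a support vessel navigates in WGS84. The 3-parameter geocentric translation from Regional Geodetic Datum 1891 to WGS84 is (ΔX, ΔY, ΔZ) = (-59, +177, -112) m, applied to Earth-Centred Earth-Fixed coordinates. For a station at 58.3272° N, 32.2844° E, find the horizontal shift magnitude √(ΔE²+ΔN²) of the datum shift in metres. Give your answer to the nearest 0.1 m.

205.4 m

At φ = 58.3272°, λ = 32.2844°: sin φ = 0.851060, cos φ = 0.525068, sin λ = 0.534122, cos λ = 0.845407.
ΔE = −sin λ·ΔX + cos λ·ΔY = −(0.534122)·(-59) + (0.845407)·(177) = 181.15 m.
ΔN = −sin φ cos λ·ΔX − sin φ sin λ·ΔY + cos φ·ΔZ = −(0.851060)(0.845407)(-59) − (0.851060)(0.534122)(177) + (0.525068)(-112) = -96.82 m.
Horizontal magnitude = √(ΔE² + ΔN²) = √(181.15² + (-96.82)²) = 205.40 m.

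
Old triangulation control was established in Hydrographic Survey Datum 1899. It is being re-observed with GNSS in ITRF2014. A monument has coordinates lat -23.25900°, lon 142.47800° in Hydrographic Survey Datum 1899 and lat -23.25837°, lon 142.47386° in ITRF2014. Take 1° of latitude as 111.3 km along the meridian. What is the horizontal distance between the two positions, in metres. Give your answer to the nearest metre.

429 m

Δφ = -23.25837° − -23.25900° = +0.00063°; Δλ = 142.47386° − 142.47800° = -0.00414°.
ΔN = Δφ × 111300 = 70.1 m; ΔE = Δλ × 111300 × cos(-23.25900°) = -0.00414 × 111300 × 0.918729 = -423.3 m.
Distance = √(ΔE² + ΔN²) = √((-423.3)² + 70.1²) = 429.1 m.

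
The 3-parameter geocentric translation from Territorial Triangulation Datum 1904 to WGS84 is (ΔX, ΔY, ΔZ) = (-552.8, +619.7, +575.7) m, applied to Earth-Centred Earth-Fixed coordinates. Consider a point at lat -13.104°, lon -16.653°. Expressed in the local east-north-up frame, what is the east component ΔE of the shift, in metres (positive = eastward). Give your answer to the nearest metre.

ΔE = 435 m

The local east axis at (φ, λ) is (−sin λ, cos λ, 0), so ΔE = −sin(-16.653°)·(-552.8) + cos(-16.653°)·619.7 = 435.29 m.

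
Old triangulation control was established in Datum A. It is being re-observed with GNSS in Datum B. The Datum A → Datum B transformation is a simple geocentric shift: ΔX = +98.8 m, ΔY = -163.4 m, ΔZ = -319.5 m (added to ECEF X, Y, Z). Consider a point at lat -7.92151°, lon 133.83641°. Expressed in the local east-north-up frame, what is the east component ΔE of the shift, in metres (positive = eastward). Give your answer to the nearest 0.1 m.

ΔE = 41.9 m

The local east axis at (φ, λ) is (−sin λ, cos λ, 0), so ΔE = −sin(133.83641°)·98.8 + cos(133.83641°)·(-163.4) = 41.90 m.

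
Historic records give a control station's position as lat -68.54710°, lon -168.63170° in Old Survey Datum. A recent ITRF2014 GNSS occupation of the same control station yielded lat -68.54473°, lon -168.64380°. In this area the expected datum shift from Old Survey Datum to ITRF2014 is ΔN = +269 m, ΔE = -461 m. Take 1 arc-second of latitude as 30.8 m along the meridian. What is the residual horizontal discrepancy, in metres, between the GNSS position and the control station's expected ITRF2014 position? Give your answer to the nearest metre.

Observed coordinate differences: Δφ = +0.00237°, Δλ = -0.01210°.
Converting to metres (1° lat = 110880 m, cos φ = 0.365736): observed ΔN = 262.8 m, observed ΔE = -490.7 m.
Subtracting the expected shift leaves a residual of 262.8 − (269) = -6.2 m north and -490.7 − (-461) = -29.7 m east.
Residual distance = √((-6.2)² + (-29.7)²) = 30.3 m.

30 m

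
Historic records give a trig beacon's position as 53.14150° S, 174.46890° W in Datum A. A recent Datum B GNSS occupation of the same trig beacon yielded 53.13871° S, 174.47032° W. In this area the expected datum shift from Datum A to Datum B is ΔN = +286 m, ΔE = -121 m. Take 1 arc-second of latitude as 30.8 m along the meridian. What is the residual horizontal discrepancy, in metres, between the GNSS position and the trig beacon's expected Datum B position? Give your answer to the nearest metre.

Observed coordinate differences: Δφ = +0.00279°, Δλ = -0.00142°.
Converting to metres (1° lat = 110880 m, cos φ = 0.599841): observed ΔN = 309.4 m, observed ΔE = -94.4 m.
Subtracting the expected shift leaves a residual of 309.4 − (286) = 23.4 m north and -94.4 − (-121) = 26.6 m east.
Residual distance = √(23.4² + 26.6²) = 35.4 m.

35 m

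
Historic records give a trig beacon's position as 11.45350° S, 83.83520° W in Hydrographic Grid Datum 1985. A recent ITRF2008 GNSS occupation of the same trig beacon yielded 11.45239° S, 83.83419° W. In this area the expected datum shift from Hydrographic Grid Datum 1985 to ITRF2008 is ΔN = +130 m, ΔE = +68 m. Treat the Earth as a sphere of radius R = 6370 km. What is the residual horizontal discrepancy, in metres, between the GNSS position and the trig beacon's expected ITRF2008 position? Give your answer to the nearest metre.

Observed coordinate differences: Δφ = +0.00111°, Δλ = +0.00101°.
Converting to metres (1° lat = 111177 m, cos φ = 0.980086): observed ΔN = 123.4 m, observed ΔE = 110.1 m.
Subtracting the expected shift leaves a residual of 123.4 − (130) = -6.6 m north and 110.1 − (68) = 42.1 m east.
Residual distance = √((-6.6)² + 42.1²) = 42.6 m.

43 m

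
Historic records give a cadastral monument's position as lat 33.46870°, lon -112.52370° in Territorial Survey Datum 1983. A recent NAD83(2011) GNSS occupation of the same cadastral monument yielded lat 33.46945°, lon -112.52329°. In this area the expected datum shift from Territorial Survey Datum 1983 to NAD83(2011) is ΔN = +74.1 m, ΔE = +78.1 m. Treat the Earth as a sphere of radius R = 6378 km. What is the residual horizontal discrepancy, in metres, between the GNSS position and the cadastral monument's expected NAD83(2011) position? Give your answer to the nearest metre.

41 m

Observed coordinate differences: Δφ = +0.00075°, Δλ = +0.00041°.
Converting to metres (1° lat = 111317 m, cos φ = 0.834187): observed ΔN = 83.5 m, observed ΔE = 38.1 m.
Subtracting the expected shift leaves a residual of 83.5 − (74.1) = 9.4 m north and 38.1 − (78.1) = -40.0 m east.
Residual distance = √(9.4² + (-40.0)²) = 41.1 m.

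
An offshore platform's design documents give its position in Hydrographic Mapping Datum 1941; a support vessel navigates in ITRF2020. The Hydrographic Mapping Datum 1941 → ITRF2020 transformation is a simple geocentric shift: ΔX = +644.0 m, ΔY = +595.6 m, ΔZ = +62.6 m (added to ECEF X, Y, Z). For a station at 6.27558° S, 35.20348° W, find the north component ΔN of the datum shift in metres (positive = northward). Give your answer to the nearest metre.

ΔN = 82 m

The local north axis is (−sin φ cos λ, −sin φ sin λ, cos φ), giving ΔN = 57.521 − 37.532 + 62.225 = 82.21 m.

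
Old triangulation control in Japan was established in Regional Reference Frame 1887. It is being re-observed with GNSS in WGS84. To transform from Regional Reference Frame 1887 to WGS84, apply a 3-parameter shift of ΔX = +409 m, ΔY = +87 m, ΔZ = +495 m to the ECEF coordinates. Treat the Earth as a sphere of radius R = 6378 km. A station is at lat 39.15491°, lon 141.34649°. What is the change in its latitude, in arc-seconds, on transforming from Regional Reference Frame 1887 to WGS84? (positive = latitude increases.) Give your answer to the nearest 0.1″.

sin φ = 0.631419, cos φ = 0.775442, sin λ = 0.624609, cos λ = -0.780937.
North component: ΔN = −sin φ cos λ·ΔX − sin φ sin λ·ΔY + cos φ·ΔZ = −(0.631419)(-0.780937)(409) − (0.631419)(0.624609)(87) + (0.775442)(495) = 551.21 m.
1° of latitude spans πR/180 = 111317 m, so Δφ = 551.21 / 111317 × 3600 = 17.826″.

Δφ = 17.8″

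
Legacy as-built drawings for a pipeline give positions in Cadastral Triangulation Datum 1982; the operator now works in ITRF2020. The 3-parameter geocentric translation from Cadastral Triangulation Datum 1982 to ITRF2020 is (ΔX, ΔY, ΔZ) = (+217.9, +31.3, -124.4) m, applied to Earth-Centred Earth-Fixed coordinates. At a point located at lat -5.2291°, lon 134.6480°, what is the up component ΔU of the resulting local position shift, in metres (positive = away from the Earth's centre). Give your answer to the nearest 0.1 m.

ΔU = -119.0 m

The local up (radial) axis is (cos φ cos λ, cos φ sin λ, sin φ), giving ΔU = -152.492 + 22.175 + 11.338 = -118.98 m.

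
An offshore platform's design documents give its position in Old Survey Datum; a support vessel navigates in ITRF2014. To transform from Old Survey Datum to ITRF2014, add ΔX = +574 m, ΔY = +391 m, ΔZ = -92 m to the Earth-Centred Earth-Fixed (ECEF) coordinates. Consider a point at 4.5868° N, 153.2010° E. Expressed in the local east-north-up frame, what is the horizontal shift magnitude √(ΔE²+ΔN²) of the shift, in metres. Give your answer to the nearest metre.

At φ = 4.5868°, λ = 153.2010°: sin φ = 0.079969, cos φ = 0.996797, sin λ = 0.450862, cos λ = -0.892594.
ΔE = −sin λ·ΔX + cos λ·ΔY = −(0.450862)·(574) + (-0.892594)·(391) = -607.80 m.
ΔN = −sin φ cos λ·ΔX − sin φ sin λ·ΔY + cos φ·ΔZ = −(0.079969)(-0.892594)(574) − (0.079969)(0.450862)(391) + (0.996797)(-92) = -64.83 m.
Horizontal magnitude = √(ΔE² + ΔN²) = √((-607.80)² + (-64.83)²) = 611.25 m.

611 m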